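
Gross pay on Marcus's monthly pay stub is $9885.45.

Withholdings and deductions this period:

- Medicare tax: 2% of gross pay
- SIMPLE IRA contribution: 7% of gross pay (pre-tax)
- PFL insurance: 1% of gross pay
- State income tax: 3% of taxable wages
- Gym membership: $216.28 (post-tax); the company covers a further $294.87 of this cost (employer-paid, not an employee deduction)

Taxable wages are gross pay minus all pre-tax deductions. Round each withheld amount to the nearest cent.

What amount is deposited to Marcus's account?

SIMPLE IRA contribution: $9885.45 × 0.07 = $691.98
Taxable wages = $9885.45 − $691.98 = $9193.47
State income tax: $9193.47 × 0.03 = $275.80
Medicare tax: $9885.45 × 0.02 = $197.71
PFL insurance: $9885.45 × 0.01 = $98.85
Gym membership: $216.28
(Employer's $294.87 toward gym membership is not withheld from the employee.)
Total deductions = $691.98 + $275.80 + $197.71 + $98.85 + $216.28 = $1480.62
Net pay = $9885.45 − $1480.62 = $8404.83

$8404.83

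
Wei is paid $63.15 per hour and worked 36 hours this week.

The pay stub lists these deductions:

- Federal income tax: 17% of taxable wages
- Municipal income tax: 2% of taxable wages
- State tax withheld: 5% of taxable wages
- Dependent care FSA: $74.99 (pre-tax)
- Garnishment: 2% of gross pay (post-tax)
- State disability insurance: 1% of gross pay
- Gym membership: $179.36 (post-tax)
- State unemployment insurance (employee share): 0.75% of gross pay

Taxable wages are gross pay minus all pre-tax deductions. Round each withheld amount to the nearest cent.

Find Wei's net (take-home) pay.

Gross pay: 36 × $63.15 = $2273.40
Dependent care FSA: $74.99
Taxable wages = $2273.40 − $74.99 = $2198.41
Municipal income tax: $2198.41 × 0.02 = $43.97
State tax withheld: $2198.41 × 0.05 = $109.92
Federal income tax: $2198.41 × 0.17 = $373.73
State disability insurance: $2273.40 × 0.01 = $22.73
State unemployment insurance (employee share): $2273.40 × 0.0075 = $17.05
Gym membership: $179.36
Garnishment: $2273.40 × 0.02 = $45.47
Total deductions = $74.99 + $43.97 + $109.92 + $373.73 + $22.73 + $17.05 + $179.36 + $45.47 = $867.22
Net pay = $2273.40 − $867.22 = $1406.18

$1406.18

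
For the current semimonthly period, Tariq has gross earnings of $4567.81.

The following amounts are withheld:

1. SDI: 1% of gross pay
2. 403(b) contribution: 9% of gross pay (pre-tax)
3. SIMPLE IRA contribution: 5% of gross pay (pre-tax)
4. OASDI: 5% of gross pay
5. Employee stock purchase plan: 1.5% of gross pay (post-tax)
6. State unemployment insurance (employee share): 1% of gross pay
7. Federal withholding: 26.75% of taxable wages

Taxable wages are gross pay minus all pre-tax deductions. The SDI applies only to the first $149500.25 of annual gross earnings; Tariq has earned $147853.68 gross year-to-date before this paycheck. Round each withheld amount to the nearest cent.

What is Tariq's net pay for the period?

SIMPLE IRA contribution: $4567.81 × 0.05 = $228.39
403(b) contribution: $4567.81 × 0.09 = $411.10
Pre-tax total = $228.39 + $411.10 = $639.49
Taxable wages = $4567.81 − $639.49 = $3928.32
Federal withholding: $3928.32 × 0.2675 = $1050.83
State unemployment insurance (employee share): $4567.81 × 0.01 = $45.68
OASDI: $4567.81 × 0.05 = $228.39
SDI: only $149500.25 − $147853.68 = $1646.57 of this check is subject → $1646.57 × 0.01 = $16.47
Employee stock purchase plan: $4567.81 × 0.015 = $68.52
Total deductions = $228.39 + $411.10 + $1050.83 + $45.68 + $228.39 + $16.47 + $68.52 = $2049.38
Net pay = $4567.81 − $2049.38 = $2518.43

$2518.43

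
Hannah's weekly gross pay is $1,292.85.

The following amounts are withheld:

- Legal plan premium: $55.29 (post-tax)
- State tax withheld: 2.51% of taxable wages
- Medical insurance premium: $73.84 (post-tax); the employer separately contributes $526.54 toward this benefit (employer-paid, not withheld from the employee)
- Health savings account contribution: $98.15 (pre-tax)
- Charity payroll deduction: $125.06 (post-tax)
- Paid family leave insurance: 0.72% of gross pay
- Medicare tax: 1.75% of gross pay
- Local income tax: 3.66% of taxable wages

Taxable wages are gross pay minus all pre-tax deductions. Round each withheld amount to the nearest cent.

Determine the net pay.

Health savings account contribution: $98.15
Taxable wages = $1,292.85 − $98.15 = $1,194.70
State tax withheld: $1,194.70 × 0.0251 = $29.99
Local income tax: $1,194.70 × 0.0366 = $43.73
Paid family leave insurance: $1,292.85 × 0.0072 = $9.31
Medicare tax: $1,292.85 × 0.0175 = $22.62
Legal plan premium: $55.29
Medical insurance premium: $73.84
Charity payroll deduction: $125.06
(Employer's $526.54 toward medical insurance premium is not withheld from the employee.)
Total deductions = $98.15 + $29.99 + $43.73 + $9.31 + $22.62 + $55.29 + $73.84 + $125.06 = $457.99
Net pay = $1,292.85 − $457.99 = $834.86

$834.86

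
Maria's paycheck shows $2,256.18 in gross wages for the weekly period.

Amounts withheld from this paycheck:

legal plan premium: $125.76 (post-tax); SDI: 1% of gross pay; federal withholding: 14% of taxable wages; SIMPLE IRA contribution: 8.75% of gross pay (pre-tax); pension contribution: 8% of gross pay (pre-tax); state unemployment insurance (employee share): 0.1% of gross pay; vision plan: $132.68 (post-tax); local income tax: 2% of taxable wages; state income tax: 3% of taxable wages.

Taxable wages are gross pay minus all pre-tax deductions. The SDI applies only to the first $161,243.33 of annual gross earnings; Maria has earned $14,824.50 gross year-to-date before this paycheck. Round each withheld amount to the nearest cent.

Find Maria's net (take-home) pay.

$1,238.13

Pension contribution: $2,256.18 × 0.08 = $180.49
SIMPLE IRA contribution: $2,256.18 × 0.0875 = $197.42
Pre-tax total = $180.49 + $197.42 = $377.91
Taxable wages = $2,256.18 − $377.91 = $1,878.27
State income tax: $1,878.27 × 0.03 = $56.35
Local income tax: $1,878.27 × 0.02 = $37.57
Federal withholding: $1,878.27 × 0.14 = $262.96
SDI: cap not yet reached, full $2,256.18 is subject → $2,256.18 × 0.01 = $22.56
State unemployment insurance (employee share): $2,256.18 × 0.001 = $2.26
Vision plan: $132.68
Legal plan premium: $125.76
Total deductions = $180.49 + $197.42 + $56.35 + $37.57 + $262.96 + $22.56 + $2.26 + $132.68 + $125.76 = $1,018.05
Net pay = $2,256.18 − $1,018.05 = $1,238.13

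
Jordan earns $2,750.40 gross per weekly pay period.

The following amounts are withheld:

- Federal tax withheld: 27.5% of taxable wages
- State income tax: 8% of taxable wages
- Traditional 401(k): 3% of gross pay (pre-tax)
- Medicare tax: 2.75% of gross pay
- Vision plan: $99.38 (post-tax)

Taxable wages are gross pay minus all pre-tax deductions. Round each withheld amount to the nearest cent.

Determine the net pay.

Traditional 401(k): $2,750.40 × 0.03 = $82.51
Taxable wages = $2,750.40 − $82.51 = $2,667.89
State income tax: $2,667.89 × 0.08 = $213.43
Federal tax withheld: $2,667.89 × 0.275 = $733.67
Medicare tax: $2,750.40 × 0.0275 = $75.64
Vision plan: $99.38
Total deductions = $82.51 + $213.43 + $733.67 + $75.64 + $99.38 = $1,204.63
Net pay = $2,750.40 − $1,204.63 = $1,545.77

$1,545.77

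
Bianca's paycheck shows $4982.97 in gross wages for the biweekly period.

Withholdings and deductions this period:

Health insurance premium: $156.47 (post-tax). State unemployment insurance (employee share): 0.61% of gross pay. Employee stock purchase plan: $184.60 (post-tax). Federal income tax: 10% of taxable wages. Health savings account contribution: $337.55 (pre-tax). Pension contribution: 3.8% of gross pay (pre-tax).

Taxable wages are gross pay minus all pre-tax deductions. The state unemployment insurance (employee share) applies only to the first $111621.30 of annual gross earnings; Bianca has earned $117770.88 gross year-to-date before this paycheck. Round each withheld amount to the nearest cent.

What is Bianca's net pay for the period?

Pension contribution: $4982.97 × 0.038 = $189.35
Health savings account contribution: $337.55
Pre-tax total = $189.35 + $337.55 = $526.90
Taxable wages = $4982.97 − $526.90 = $4456.07
Federal income tax: $4456.07 × 0.1 = $445.61
State unemployment insurance (employee share): annual cap $111621.30 already reached (YTD $117770.88), so $0.00
Health insurance premium: $156.47
Employee stock purchase plan: $184.60
Total deductions = $189.35 + $337.55 + $445.61 + $0.00 + $156.47 + $184.60 = $1313.58
Net pay = $4982.97 − $1313.58 = $3669.39

$3669.39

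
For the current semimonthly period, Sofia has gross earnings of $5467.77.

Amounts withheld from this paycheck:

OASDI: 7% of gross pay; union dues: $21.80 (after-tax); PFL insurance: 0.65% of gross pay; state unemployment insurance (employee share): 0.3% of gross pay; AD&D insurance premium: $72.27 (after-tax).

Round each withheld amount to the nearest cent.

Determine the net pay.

State unemployment insurance (employee share): $5467.77 × 0.003 = $16.40
OASDI: $5467.77 × 0.07 = $382.74
PFL insurance: $5467.77 × 0.0065 = $35.54
Union dues: $21.80
AD&D insurance premium: $72.27
Total deductions = $16.40 + $382.74 + $35.54 + $21.80 + $72.27 = $528.75
Net pay = $5467.77 − $528.75 = $4939.02

$4939.02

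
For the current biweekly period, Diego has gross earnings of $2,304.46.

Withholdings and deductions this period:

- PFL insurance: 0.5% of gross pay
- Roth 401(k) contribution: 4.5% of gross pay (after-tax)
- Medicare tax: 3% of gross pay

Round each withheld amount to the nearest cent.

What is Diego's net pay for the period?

$2,120.11

Medicare tax: $2,304.46 × 0.03 = $69.13
PFL insurance: $2,304.46 × 0.005 = $11.52
Roth 401(k) contribution: $2,304.46 × 0.045 = $103.70
Total deductions = $69.13 + $11.52 + $103.70 = $184.35
Net pay = $2,304.46 − $184.35 = $2,120.11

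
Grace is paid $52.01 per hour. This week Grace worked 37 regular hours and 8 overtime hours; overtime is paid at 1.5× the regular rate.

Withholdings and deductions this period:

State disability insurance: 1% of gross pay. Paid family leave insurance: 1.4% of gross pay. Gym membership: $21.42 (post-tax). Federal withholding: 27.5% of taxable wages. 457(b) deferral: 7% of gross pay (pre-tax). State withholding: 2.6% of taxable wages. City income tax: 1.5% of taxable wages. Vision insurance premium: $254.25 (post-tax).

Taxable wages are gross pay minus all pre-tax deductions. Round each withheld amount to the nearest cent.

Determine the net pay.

$1,284.32

Regular pay: 37 × $52.01 = $1,924.37
Overtime pay: 8 × $52.01 × 1.5 = $624.12
Gross pay = $1,924.37 + $624.12 = $2,548.49
457(b) deferral: $2,548.49 × 0.07 = $178.39
Taxable wages = $2,548.49 − $178.39 = $2,370.10
State withholding: $2,370.10 × 0.026 = $61.62
City income tax: $2,370.10 × 0.015 = $35.55
Federal withholding: $2,370.10 × 0.275 = $651.78
State disability insurance: $2,548.49 × 0.01 = $25.48
Paid family leave insurance: $2,548.49 × 0.014 = $35.68
Vision insurance premium: $254.25
Gym membership: $21.42
Total deductions = $178.39 + $61.62 + $35.55 + $651.78 + $25.48 + $35.68 + $254.25 + $21.42 = $1,264.17
Net pay = $2,548.49 − $1,264.17 = $1,284.32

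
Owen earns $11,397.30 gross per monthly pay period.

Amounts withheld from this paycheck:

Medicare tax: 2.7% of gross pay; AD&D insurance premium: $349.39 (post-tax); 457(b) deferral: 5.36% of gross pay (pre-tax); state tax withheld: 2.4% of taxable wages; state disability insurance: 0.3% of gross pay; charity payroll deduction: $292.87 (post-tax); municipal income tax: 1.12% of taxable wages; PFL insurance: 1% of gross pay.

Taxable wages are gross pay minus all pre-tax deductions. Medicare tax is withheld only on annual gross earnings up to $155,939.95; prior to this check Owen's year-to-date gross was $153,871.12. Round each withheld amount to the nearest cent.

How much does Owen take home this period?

457(b) deferral: $11,397.30 × 0.0536 = $610.90
Taxable wages = $11,397.30 − $610.90 = $10,786.40
Municipal income tax: $10,786.40 × 0.0112 = $120.81
State tax withheld: $10,786.40 × 0.024 = $258.87
PFL insurance: $11,397.30 × 0.01 = $113.97
Medicare tax: only $155,939.95 − $153,871.12 = $2,068.83 of this check is subject → $2,068.83 × 0.027 = $55.86
State disability insurance: $11,397.30 × 0.003 = $34.19
AD&D insurance premium: $349.39
Charity payroll deduction: $292.87
Total deductions = $610.90 + $120.81 + $258.87 + $113.97 + $55.86 + $34.19 + $349.39 + $292.87 = $1,836.86
Net pay = $11,397.30 − $1,836.86 = $9,560.44

$9,560.44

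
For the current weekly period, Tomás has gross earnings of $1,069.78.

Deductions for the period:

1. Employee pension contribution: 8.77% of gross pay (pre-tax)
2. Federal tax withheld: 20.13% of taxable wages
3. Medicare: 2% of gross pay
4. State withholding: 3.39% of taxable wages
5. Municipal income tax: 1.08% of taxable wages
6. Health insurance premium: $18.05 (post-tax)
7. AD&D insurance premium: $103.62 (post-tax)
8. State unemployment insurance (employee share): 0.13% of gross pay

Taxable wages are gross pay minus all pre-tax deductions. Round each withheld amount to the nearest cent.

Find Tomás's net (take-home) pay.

Employee pension contribution: $1,069.78 × 0.0877 = $93.82
Taxable wages = $1,069.78 − $93.82 = $975.96
State withholding: $975.96 × 0.0339 = $33.09
Federal tax withheld: $975.96 × 0.2013 = $196.46
Municipal income tax: $975.96 × 0.0108 = $10.54
State unemployment insurance (employee share): $1,069.78 × 0.0013 = $1.39
Medicare: $1,069.78 × 0.02 = $21.40
Health insurance premium: $18.05
AD&D insurance premium: $103.62
Total deductions = $93.82 + $33.09 + $196.46 + $10.54 + $1.39 + $21.40 + $18.05 + $103.62 = $478.37
Net pay = $1,069.78 − $478.37 = $591.41

$591.41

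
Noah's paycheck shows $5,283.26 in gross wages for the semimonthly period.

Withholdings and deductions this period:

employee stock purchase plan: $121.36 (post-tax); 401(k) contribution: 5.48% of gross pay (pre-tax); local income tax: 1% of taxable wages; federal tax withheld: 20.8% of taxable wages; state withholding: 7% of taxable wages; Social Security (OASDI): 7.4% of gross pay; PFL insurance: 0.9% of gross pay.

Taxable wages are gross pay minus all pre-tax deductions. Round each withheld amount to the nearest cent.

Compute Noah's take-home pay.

$2,995.67

401(k) contribution: $5,283.26 × 0.0548 = $289.52
Taxable wages = $5,283.26 − $289.52 = $4,993.74
Local income tax: $4,993.74 × 0.01 = $49.94
Federal tax withheld: $4,993.74 × 0.208 = $1,038.70
State withholding: $4,993.74 × 0.07 = $349.56
Social Security (OASDI): $5,283.26 × 0.074 = $390.96
PFL insurance: $5,283.26 × 0.009 = $47.55
Employee stock purchase plan: $121.36
Total deductions = $289.52 + $49.94 + $1,038.70 + $349.56 + $390.96 + $47.55 + $121.36 = $2,287.59
Net pay = $5,283.26 − $2,287.59 = $2,995.67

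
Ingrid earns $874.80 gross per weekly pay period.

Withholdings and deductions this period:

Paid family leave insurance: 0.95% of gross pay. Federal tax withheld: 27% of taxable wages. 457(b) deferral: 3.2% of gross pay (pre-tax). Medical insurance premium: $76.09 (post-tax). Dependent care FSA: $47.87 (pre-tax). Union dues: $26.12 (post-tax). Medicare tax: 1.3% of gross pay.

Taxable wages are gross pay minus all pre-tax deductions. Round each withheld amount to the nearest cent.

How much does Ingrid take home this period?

$461.34

Dependent care FSA: $47.87
457(b) deferral: $874.80 × 0.032 = $27.99
Pre-tax total = $47.87 + $27.99 = $75.86
Taxable wages = $874.80 − $75.86 = $798.94
Federal tax withheld: $798.94 × 0.27 = $215.71
Paid family leave insurance: $874.80 × 0.0095 = $8.31
Medicare tax: $874.80 × 0.013 = $11.37
Medical insurance premium: $76.09
Union dues: $26.12
Total deductions = $47.87 + $27.99 + $215.71 + $8.31 + $11.37 + $76.09 + $26.12 = $413.46
Net pay = $874.80 − $413.46 = $461.34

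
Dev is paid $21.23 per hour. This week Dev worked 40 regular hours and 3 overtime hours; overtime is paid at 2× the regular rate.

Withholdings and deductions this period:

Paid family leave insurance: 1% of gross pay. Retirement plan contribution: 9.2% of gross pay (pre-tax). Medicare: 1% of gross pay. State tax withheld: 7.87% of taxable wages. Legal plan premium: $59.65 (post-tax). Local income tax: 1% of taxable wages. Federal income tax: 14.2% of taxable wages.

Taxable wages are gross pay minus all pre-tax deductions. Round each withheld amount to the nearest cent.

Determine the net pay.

Regular pay: 40 × $21.23 = $849.20
Overtime pay: 3 × $21.23 × 2 = $127.38
Gross pay = $849.20 + $127.38 = $976.58
Retirement plan contribution: $976.58 × 0.092 = $89.85
Taxable wages = $976.58 − $89.85 = $886.73
State tax withheld: $886.73 × 0.0787 = $69.79
Local income tax: $886.73 × 0.01 = $8.87
Federal income tax: $886.73 × 0.142 = $125.92
Paid family leave insurance: $976.58 × 0.01 = $9.77
Medicare: $976.58 × 0.01 = $9.77
Legal plan premium: $59.65
Total deductions = $89.85 + $69.79 + $8.87 + $125.92 + $9.77 + $9.77 + $59.65 = $373.62
Net pay = $976.58 − $373.62 = $602.96

$602.96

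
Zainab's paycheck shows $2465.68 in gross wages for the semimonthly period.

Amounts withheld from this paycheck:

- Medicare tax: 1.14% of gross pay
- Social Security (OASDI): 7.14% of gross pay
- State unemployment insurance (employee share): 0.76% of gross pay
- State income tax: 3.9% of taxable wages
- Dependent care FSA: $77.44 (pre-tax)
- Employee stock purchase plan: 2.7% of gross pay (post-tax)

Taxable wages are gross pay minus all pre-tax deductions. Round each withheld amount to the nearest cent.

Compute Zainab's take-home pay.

$2005.63

Dependent care FSA: $77.44
Taxable wages = $2465.68 − $77.44 = $2388.24
State income tax: $2388.24 × 0.039 = $93.14
Social Security (OASDI): $2465.68 × 0.0714 = $176.05
Medicare tax: $2465.68 × 0.0114 = $28.11
State unemployment insurance (employee share): $2465.68 × 0.0076 = $18.74
Employee stock purchase plan: $2465.68 × 0.027 = $66.57
Total deductions = $77.44 + $93.14 + $176.05 + $28.11 + $18.74 + $66.57 = $460.05
Net pay = $2465.68 − $460.05 = $2005.63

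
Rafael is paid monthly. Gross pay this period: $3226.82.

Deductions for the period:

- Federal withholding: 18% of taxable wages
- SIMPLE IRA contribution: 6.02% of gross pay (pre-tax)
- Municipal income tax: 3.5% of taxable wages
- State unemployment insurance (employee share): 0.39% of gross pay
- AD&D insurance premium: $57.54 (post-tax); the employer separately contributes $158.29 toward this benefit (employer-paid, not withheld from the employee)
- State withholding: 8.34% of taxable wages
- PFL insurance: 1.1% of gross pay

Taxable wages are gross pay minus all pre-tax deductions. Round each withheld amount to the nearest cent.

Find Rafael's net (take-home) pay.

SIMPLE IRA contribution: $3226.82 × 0.0602 = $194.25
Taxable wages = $3226.82 − $194.25 = $3032.57
State withholding: $3032.57 × 0.0834 = $252.92
Federal withholding: $3032.57 × 0.18 = $545.86
Municipal income tax: $3032.57 × 0.035 = $106.14
PFL insurance: $3226.82 × 0.011 = $35.50
State unemployment insurance (employee share): $3226.82 × 0.0039 = $12.58
AD&D insurance premium: $57.54
(Employer's $158.29 toward AD&D insurance premium is not withheld from the employee.)
Total deductions = $194.25 + $252.92 + $545.86 + $106.14 + $35.50 + $12.58 + $57.54 = $1204.79
Net pay = $3226.82 − $1204.79 = $2022.03

$2022.03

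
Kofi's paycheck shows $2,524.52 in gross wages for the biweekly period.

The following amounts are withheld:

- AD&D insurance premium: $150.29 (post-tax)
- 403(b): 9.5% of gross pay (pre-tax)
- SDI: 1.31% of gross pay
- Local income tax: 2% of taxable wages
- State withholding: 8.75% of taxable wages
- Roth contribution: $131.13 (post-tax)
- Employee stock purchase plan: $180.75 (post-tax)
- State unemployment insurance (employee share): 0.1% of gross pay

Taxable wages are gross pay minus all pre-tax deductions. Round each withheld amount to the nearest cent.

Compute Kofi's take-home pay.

403(b): $2,524.52 × 0.095 = $239.83
Taxable wages = $2,524.52 − $239.83 = $2,284.69
State withholding: $2,284.69 × 0.0875 = $199.91
Local income tax: $2,284.69 × 0.02 = $45.69
State unemployment insurance (employee share): $2,524.52 × 0.001 = $2.52
SDI: $2,524.52 × 0.0131 = $33.07
Roth contribution: $131.13
Employee stock purchase plan: $180.75
AD&D insurance premium: $150.29
Total deductions = $239.83 + $199.91 + $45.69 + $2.52 + $33.07 + $131.13 + $180.75 + $150.29 = $983.19
Net pay = $2,524.52 − $983.19 = $1,541.33

$1,541.33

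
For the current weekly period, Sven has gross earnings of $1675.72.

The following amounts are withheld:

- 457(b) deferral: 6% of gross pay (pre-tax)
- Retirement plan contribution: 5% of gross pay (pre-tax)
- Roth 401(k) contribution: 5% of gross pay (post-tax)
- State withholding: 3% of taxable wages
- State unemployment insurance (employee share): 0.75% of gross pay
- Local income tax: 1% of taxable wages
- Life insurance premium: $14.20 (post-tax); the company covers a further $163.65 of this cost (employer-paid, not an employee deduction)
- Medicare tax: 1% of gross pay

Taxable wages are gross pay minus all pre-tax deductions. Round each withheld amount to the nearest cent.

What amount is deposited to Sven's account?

$1304.42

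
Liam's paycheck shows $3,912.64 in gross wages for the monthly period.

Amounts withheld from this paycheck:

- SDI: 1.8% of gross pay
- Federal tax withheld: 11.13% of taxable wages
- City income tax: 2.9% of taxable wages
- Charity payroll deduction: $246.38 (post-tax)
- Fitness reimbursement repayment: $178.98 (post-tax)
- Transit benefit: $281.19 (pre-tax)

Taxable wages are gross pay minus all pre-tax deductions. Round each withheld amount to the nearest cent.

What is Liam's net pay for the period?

Transit benefit: $281.19
Taxable wages = $3,912.64 − $281.19 = $3,631.45
City income tax: $3,631.45 × 0.029 = $105.31
Federal tax withheld: $3,631.45 × 0.1113 = $404.18
SDI: $3,912.64 × 0.018 = $70.43
Fitness reimbursement repayment: $178.98
Charity payroll deduction: $246.38
Total deductions = $281.19 + $105.31 + $404.18 + $70.43 + $178.98 + $246.38 = $1,286.47
Net pay = $3,912.64 − $1,286.47 = $2,626.17

$2,626.17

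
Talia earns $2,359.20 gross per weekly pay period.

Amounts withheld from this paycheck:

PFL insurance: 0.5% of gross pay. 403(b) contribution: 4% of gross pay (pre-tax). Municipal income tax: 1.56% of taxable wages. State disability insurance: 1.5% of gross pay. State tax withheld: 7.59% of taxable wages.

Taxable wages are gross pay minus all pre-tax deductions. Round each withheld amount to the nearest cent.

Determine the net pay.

403(b) contribution: $2,359.20 × 0.04 = $94.37
Taxable wages = $2,359.20 − $94.37 = $2,264.83
Municipal income tax: $2,264.83 × 0.0156 = $35.33
State tax withheld: $2,264.83 × 0.0759 = $171.90
State disability insurance: $2,359.20 × 0.015 = $35.39
PFL insurance: $2,359.20 × 0.005 = $11.80
Total deductions = $94.37 + $35.33 + $171.90 + $35.39 + $11.80 = $348.79
Net pay = $2,359.20 − $348.79 = $2,010.41

$2,010.41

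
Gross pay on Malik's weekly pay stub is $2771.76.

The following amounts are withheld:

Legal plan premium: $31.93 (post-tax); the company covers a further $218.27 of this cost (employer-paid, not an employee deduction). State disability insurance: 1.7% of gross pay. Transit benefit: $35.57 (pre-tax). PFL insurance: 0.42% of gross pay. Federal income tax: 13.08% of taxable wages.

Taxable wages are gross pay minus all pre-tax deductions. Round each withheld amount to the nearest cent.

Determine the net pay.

$2287.61

Transit benefit: $35.57
Taxable wages = $2771.76 − $35.57 = $2736.19
Federal income tax: $2736.19 × 0.1308 = $357.89
PFL insurance: $2771.76 × 0.0042 = $11.64
State disability insurance: $2771.76 × 0.017 = $47.12
Legal plan premium: $31.93
(Employer's $218.27 toward legal plan premium is not withheld from the employee.)
Total deductions = $35.57 + $357.89 + $11.64 + $47.12 + $31.93 = $484.15
Net pay = $2771.76 − $484.15 = $2287.61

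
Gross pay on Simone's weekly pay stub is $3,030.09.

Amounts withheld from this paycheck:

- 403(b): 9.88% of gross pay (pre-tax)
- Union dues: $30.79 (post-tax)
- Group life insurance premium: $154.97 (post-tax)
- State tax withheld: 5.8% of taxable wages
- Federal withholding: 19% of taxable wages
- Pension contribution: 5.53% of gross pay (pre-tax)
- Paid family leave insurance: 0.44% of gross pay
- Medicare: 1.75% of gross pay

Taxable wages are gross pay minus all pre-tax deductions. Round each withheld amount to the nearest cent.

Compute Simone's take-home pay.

Pension contribution: $3,030.09 × 0.0553 = $167.56
403(b): $3,030.09 × 0.0988 = $299.37
Pre-tax total = $167.56 + $299.37 = $466.93
Taxable wages = $3,030.09 − $466.93 = $2,563.16
Federal withholding: $2,563.16 × 0.19 = $487.00
State tax withheld: $2,563.16 × 0.058 = $148.66
Paid family leave insurance: $3,030.09 × 0.0044 = $13.33
Medicare: $3,030.09 × 0.0175 = $53.03
Group life insurance premium: $154.97
Union dues: $30.79
Total deductions = $167.56 + $299.37 + $487.00 + $148.66 + $13.33 + $53.03 + $154.97 + $30.79 = $1,354.71
Net pay = $3,030.09 − $1,354.71 = $1,675.38

$1,675.38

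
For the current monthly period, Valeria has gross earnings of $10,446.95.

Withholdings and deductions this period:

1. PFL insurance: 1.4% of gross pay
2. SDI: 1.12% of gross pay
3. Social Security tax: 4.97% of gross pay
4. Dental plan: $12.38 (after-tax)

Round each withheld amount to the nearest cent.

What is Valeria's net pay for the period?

$9,652.09

Social Security tax: $10,446.95 × 0.0497 = $519.21
SDI: $10,446.95 × 0.0112 = $117.01
PFL insurance: $10,446.95 × 0.014 = $146.26
Dental plan: $12.38
Total deductions = $519.21 + $117.01 + $146.26 + $12.38 = $794.86
Net pay = $10,446.95 − $794.86 = $9,652.09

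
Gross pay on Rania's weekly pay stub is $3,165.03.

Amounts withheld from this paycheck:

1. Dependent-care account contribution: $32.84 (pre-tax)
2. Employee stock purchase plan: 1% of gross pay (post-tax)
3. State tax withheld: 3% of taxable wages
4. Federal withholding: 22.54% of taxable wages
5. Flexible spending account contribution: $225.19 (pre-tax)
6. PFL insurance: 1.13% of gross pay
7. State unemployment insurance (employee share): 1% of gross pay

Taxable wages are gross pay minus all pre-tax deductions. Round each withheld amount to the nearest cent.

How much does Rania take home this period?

$2,065.49

Dependent-care account contribution: $32.84
Flexible spending account contribution: $225.19
Pre-tax total = $32.84 + $225.19 = $258.03
Taxable wages = $3,165.03 − $258.03 = $2,907.00
State tax withheld: $2,907.00 × 0.03 = $87.21
Federal withholding: $2,907.00 × 0.2254 = $655.24
PFL insurance: $3,165.03 × 0.0113 = $35.76
State unemployment insurance (employee share): $3,165.03 × 0.01 = $31.65
Employee stock purchase plan: $3,165.03 × 0.01 = $31.65
Total deductions = $32.84 + $225.19 + $87.21 + $655.24 + $35.76 + $31.65 + $31.65 = $1,099.54
Net pay = $3,165.03 − $1,099.54 = $2,065.49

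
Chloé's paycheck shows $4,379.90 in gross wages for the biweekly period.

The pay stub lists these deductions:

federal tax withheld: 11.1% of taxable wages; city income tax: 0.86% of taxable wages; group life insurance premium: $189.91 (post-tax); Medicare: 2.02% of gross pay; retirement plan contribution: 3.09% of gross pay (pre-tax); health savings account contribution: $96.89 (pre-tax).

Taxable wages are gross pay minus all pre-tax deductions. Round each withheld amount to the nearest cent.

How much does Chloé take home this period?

Health savings account contribution: $96.89
Retirement plan contribution: $4,379.90 × 0.0309 = $135.34
Pre-tax total = $96.89 + $135.34 = $232.23
Taxable wages = $4,379.90 − $232.23 = $4,147.67
Federal tax withheld: $4,147.67 × 0.111 = $460.39
City income tax: $4,147.67 × 0.0086 = $35.67
Medicare: $4,379.90 × 0.0202 = $88.47
Group life insurance premium: $189.91
Total deductions = $96.89 + $135.34 + $460.39 + $35.67 + $88.47 + $189.91 = $1,006.67
Net pay = $4,379.90 − $1,006.67 = $3,373.23

$3,373.23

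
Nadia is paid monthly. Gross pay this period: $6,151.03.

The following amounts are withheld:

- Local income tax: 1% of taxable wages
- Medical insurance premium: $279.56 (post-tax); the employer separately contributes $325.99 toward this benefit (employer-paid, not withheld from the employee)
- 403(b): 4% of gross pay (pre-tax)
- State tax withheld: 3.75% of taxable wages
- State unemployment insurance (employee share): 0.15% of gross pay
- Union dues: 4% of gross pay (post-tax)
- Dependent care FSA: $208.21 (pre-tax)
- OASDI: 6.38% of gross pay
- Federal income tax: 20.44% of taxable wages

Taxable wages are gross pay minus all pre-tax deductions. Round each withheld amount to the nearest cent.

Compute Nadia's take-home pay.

$3,334.49

403(b): $6,151.03 × 0.04 = $246.04
Dependent care FSA: $208.21
Pre-tax total = $246.04 + $208.21 = $454.25
Taxable wages = $6,151.03 − $454.25 = $5,696.78
Local income tax: $5,696.78 × 0.01 = $56.97
Federal income tax: $5,696.78 × 0.2044 = $1,164.42
State tax withheld: $5,696.78 × 0.0375 = $213.63
OASDI: $6,151.03 × 0.0638 = $392.44
State unemployment insurance (employee share): $6,151.03 × 0.0015 = $9.23
Union dues: $6,151.03 × 0.04 = $246.04
Medical insurance premium: $279.56
(Employer's $325.99 toward medical insurance premium is not withheld from the employee.)
Total deductions = $246.04 + $208.21 + $56.97 + $1,164.42 + $213.63 + $392.44 + $9.23 + $246.04 + $279.56 = $2,816.54
Net pay = $6,151.03 − $2,816.54 = $3,334.49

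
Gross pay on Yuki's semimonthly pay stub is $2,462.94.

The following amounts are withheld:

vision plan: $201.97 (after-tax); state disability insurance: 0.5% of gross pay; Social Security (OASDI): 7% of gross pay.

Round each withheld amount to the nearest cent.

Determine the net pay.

State disability insurance: $2,462.94 × 0.005 = $12.31
Social Security (OASDI): $2,462.94 × 0.07 = $172.41
Vision plan: $201.97
Total deductions = $12.31 + $172.41 + $201.97 = $386.69
Net pay = $2,462.94 − $386.69 = $2,076.25

$2,076.25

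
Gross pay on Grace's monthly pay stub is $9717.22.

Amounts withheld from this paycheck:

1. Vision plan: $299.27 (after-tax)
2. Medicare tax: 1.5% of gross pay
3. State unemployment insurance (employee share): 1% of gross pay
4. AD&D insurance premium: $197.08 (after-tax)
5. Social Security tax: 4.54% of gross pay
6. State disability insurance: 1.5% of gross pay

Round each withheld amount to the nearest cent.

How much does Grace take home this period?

$8391.02

State disability insurance: $9717.22 × 0.015 = $145.76
State unemployment insurance (employee share): $9717.22 × 0.01 = $97.17
Medicare tax: $9717.22 × 0.015 = $145.76
Social Security tax: $9717.22 × 0.0454 = $441.16
Vision plan: $299.27
AD&D insurance premium: $197.08
Total deductions = $145.76 + $97.17 + $145.76 + $441.16 + $299.27 + $197.08 = $1326.20
Net pay = $9717.22 − $1326.20 = $8391.02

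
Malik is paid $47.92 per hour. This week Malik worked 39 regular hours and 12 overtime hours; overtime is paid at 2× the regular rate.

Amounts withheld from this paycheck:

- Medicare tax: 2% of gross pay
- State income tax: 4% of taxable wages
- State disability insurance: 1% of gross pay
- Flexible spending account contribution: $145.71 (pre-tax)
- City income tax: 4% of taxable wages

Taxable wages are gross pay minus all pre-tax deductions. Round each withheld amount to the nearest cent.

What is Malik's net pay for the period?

$2,552.82

Regular pay: 39 × $47.92 = $1,868.88
Overtime pay: 12 × $47.92 × 2 = $1,150.08
Gross pay = $1,868.88 + $1,150.08 = $3,018.96
Flexible spending account contribution: $145.71
Taxable wages = $3,018.96 − $145.71 = $2,873.25
City income tax: $2,873.25 × 0.04 = $114.93
State income tax: $2,873.25 × 0.04 = $114.93
Medicare tax: $3,018.96 × 0.02 = $60.38
State disability insurance: $3,018.96 × 0.01 = $30.19
Total deductions = $145.71 + $114.93 + $114.93 + $60.38 + $30.19 = $466.14
Net pay = $3,018.96 − $466.14 = $2,552.82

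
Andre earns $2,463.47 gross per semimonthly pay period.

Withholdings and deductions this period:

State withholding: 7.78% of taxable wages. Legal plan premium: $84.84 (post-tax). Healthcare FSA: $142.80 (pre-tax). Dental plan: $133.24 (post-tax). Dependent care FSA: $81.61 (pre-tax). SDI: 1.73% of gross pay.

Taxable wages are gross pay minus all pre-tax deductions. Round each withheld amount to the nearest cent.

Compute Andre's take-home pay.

$1,804.16

Dependent care FSA: $81.61
Healthcare FSA: $142.80
Pre-tax total = $81.61 + $142.80 = $224.41
Taxable wages = $2,463.47 − $224.41 = $2,239.06
State withholding: $2,239.06 × 0.0778 = $174.20
SDI: $2,463.47 × 0.0173 = $42.62
Legal plan premium: $84.84
Dental plan: $133.24
Total deductions = $81.61 + $142.80 + $174.20 + $42.62 + $84.84 + $133.24 = $659.31
Net pay = $2,463.47 − $659.31 = $1,804.16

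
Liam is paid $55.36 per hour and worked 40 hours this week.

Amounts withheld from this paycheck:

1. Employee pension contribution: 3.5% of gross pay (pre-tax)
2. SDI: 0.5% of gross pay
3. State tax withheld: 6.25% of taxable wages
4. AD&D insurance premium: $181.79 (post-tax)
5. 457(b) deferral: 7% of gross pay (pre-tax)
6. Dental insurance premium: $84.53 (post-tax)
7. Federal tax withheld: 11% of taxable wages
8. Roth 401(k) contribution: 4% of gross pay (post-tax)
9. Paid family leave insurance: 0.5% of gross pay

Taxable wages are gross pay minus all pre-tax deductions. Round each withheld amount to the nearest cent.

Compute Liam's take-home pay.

$1262.97

Gross pay: 40 × $55.36 = $2214.40
Employee pension contribution: $2214.40 × 0.035 = $77.50
457(b) deferral: $2214.40 × 0.07 = $155.01
Pre-tax total = $77.50 + $155.01 = $232.51
Taxable wages = $2214.40 − $232.51 = $1981.89
State tax withheld: $1981.89 × 0.0625 = $123.87
Federal tax withheld: $1981.89 × 0.11 = $218.01
SDI: $2214.40 × 0.005 = $11.07
Paid family leave insurance: $2214.40 × 0.005 = $11.07
Dental insurance premium: $84.53
Roth 401(k) contribution: $2214.40 × 0.04 = $88.58
AD&D insurance premium: $181.79
Total deductions = $77.50 + $155.01 + $123.87 + $218.01 + $11.07 + $11.07 + $84.53 + $88.58 + $181.79 = $951.43
Net pay = $2214.40 − $951.43 = $1262.97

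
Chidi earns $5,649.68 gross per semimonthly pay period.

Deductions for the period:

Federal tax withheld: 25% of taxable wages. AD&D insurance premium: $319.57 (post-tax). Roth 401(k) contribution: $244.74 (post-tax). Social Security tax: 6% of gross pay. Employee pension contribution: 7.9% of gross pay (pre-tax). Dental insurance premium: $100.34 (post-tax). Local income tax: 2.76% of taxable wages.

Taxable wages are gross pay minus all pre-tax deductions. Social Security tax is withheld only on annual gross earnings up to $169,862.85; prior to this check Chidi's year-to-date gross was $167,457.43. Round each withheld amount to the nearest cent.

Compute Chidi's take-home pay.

$2,949.93

Employee pension contribution: $5,649.68 × 0.079 = $446.32
Taxable wages = $5,649.68 − $446.32 = $5,203.36
Federal tax withheld: $5,203.36 × 0.25 = $1,300.84
Local income tax: $5,203.36 × 0.0276 = $143.61
Social Security tax: only $169,862.85 − $167,457.43 = $2,405.42 of this check is subject → $2,405.42 × 0.06 = $144.33
Dental insurance premium: $100.34
Roth 401(k) contribution: $244.74
AD&D insurance premium: $319.57
Total deductions = $446.32 + $1,300.84 + $143.61 + $144.33 + $100.34 + $244.74 + $319.57 = $2,699.75
Net pay = $5,649.68 − $2,699.75 = $2,949.93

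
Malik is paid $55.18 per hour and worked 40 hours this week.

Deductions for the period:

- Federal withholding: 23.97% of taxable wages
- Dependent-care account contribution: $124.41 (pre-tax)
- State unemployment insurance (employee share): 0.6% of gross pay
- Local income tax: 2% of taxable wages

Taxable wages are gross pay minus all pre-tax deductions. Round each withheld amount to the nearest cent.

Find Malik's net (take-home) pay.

$1,528.65

Gross pay: 40 × $55.18 = $2,207.20
Dependent-care account contribution: $124.41
Taxable wages = $2,207.20 − $124.41 = $2,082.79
Federal withholding: $2,082.79 × 0.2397 = $499.24
Local income tax: $2,082.79 × 0.02 = $41.66
State unemployment insurance (employee share): $2,207.20 × 0.006 = $13.24
Total deductions = $124.41 + $499.24 + $41.66 + $13.24 = $678.55
Net pay = $2,207.20 − $678.55 = $1,528.65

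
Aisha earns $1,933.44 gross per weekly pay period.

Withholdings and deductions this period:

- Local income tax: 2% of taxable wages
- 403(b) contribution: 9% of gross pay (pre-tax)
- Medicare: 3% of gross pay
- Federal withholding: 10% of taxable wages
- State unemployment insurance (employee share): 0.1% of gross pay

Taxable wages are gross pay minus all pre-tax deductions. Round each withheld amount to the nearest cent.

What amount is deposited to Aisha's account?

$1,488.37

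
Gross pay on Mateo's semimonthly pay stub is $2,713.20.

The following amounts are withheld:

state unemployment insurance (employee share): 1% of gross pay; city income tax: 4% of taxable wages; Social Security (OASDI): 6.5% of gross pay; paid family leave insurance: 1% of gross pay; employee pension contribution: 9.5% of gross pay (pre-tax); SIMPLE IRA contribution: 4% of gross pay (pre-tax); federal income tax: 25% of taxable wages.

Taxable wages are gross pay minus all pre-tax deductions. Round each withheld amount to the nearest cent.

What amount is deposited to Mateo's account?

SIMPLE IRA contribution: $2,713.20 × 0.04 = $108.53
Employee pension contribution: $2,713.20 × 0.095 = $257.75
Pre-tax total = $108.53 + $257.75 = $366.28
Taxable wages = $2,713.20 − $366.28 = $2,346.92
City income tax: $2,346.92 × 0.04 = $93.88
Federal income tax: $2,346.92 × 0.25 = $586.73
Paid family leave insurance: $2,713.20 × 0.01 = $27.13
State unemployment insurance (employee share): $2,713.20 × 0.01 = $27.13
Social Security (OASDI): $2,713.20 × 0.065 = $176.36
Total deductions = $108.53 + $257.75 + $93.88 + $586.73 + $27.13 + $27.13 + $176.36 = $1,277.51
Net pay = $2,713.20 − $1,277.51 = $1,435.69

$1,435.69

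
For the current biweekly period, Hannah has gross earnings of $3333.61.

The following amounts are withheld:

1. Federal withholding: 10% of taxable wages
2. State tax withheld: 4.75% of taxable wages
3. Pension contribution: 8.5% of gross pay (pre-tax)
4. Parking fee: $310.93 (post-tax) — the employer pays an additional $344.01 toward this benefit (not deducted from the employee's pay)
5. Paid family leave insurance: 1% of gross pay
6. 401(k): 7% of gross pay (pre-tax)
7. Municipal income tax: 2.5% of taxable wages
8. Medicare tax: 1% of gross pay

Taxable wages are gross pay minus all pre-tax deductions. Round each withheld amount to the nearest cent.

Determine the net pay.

$1953.38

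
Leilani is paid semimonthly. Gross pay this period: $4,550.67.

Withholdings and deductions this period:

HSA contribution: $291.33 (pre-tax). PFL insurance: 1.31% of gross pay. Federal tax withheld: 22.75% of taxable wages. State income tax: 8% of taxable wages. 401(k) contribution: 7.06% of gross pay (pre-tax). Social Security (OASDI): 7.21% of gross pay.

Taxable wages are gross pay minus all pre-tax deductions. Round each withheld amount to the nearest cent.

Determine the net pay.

$2,339.40

401(k) contribution: $4,550.67 × 0.0706 = $321.28
HSA contribution: $291.33
Pre-tax total = $321.28 + $291.33 = $612.61
Taxable wages = $4,550.67 − $612.61 = $3,938.06
State income tax: $3,938.06 × 0.08 = $315.04
Federal tax withheld: $3,938.06 × 0.2275 = $895.91
PFL insurance: $4,550.67 × 0.0131 = $59.61
Social Security (OASDI): $4,550.67 × 0.0721 = $328.10
Total deductions = $321.28 + $291.33 + $315.04 + $895.91 + $59.61 + $328.10 = $2,211.27
Net pay = $4,550.67 − $2,211.27 = $2,339.40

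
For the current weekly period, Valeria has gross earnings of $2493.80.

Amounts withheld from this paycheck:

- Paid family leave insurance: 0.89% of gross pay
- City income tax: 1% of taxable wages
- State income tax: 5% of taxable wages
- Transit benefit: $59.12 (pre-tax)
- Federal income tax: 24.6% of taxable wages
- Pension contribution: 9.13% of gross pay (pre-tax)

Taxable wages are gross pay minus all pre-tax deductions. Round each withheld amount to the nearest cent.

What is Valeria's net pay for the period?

$1509.47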